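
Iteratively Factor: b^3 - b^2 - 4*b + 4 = (b + 2)*(b^2 - 3*b + 2) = (b - 1)*(b + 2)*(b - 2)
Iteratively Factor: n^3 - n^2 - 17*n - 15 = (n + 3)*(n^2 - 4*n - 5) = (n - 5)*(n + 3)*(n + 1)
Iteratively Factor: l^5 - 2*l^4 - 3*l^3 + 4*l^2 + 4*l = (l - 2)*(l^4 - 3*l^2 - 2*l) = (l - 2)^2*(l^3 + 2*l^2 + l) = l*(l - 2)^2*(l^2 + 2*l + 1) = l*(l - 2)^2*(l + 1)*(l + 1)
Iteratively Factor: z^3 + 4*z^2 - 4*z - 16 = (z + 2)*(z^2 + 2*z - 8) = (z + 2)*(z + 4)*(z - 2)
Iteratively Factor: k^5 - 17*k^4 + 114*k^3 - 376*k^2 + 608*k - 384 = (k - 2)*(k^4 - 15*k^3 + 84*k^2 - 208*k + 192) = (k - 4)*(k - 2)*(k^3 - 11*k^2 + 40*k - 48) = (k - 4)*(k - 3)*(k - 2)*(k^2 - 8*k + 16) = (k - 4)^2*(k - 3)*(k - 2)*(k - 4)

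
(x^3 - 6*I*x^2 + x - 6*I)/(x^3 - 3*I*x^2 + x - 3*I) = (x - 6*I)/(x - 3*I)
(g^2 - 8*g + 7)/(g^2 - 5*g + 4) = (g - 7)/(g - 4)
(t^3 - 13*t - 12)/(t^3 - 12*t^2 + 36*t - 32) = (t^3 - 13*t - 12)/(t^3 - 12*t^2 + 36*t - 32)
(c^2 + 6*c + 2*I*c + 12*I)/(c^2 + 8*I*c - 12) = (c + 6)/(c + 6*I)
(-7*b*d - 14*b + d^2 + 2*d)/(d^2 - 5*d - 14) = (-7*b + d)/(d - 7)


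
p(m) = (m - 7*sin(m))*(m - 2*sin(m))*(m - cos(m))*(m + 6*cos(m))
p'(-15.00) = -42406.50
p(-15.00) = 39864.07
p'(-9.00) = -10907.86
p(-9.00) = 5850.55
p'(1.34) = -7.94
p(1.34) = 10.02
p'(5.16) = 2019.02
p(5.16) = 2928.61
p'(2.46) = 9.92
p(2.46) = 16.66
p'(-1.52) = -18.72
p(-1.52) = 4.99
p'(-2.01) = 61.30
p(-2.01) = -6.25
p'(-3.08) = -684.72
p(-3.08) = 147.89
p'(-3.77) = -1610.74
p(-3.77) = 995.80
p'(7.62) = -289.01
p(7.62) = 306.28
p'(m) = (1 - 6*sin(m))*(m - 7*sin(m))*(m - 2*sin(m))*(m - cos(m)) + (1 - 7*cos(m))*(m - 2*sin(m))*(m - cos(m))*(m + 6*cos(m)) + (1 - 2*cos(m))*(m - 7*sin(m))*(m - cos(m))*(m + 6*cos(m)) + (m - 7*sin(m))*(m - 2*sin(m))*(m + 6*cos(m))*(sin(m) + 1) = -(m - 7*sin(m))*(m - 2*sin(m))*(m - cos(m))*(6*sin(m) - 1) + (m - 7*sin(m))*(m - 2*sin(m))*(m + 6*cos(m))*(sin(m) + 1) - (m - 7*sin(m))*(m - cos(m))*(m + 6*cos(m))*(2*cos(m) - 1) - (m - 2*sin(m))*(m - cos(m))*(m + 6*cos(m))*(7*cos(m) - 1)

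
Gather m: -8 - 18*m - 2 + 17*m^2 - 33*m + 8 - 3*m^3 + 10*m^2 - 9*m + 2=-3*m^3 + 27*m^2 - 60*m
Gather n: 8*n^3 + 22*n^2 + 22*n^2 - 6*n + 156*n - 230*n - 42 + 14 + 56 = 8*n^3 + 44*n^2 - 80*n + 28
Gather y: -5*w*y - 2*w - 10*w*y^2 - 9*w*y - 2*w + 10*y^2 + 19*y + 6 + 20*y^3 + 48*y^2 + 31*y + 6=-4*w + 20*y^3 + y^2*(58 - 10*w) + y*(50 - 14*w) + 12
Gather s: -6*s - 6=-6*s - 6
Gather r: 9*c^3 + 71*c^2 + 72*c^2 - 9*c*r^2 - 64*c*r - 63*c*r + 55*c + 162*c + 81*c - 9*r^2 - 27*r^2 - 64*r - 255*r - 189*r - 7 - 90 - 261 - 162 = 9*c^3 + 143*c^2 + 298*c + r^2*(-9*c - 36) + r*(-127*c - 508) - 520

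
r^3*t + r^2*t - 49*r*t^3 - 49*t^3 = (r - 7*t)*(r + 7*t)*(r*t + t)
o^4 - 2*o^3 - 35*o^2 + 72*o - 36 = (o - 6)*(o - 1)^2*(o + 6)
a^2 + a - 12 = (a - 3)*(a + 4)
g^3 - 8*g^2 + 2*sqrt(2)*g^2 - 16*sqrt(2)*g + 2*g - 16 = (g - 8)*(g + sqrt(2))^2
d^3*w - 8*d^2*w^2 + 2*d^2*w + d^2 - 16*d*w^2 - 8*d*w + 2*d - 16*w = (d + 2)*(d - 8*w)*(d*w + 1)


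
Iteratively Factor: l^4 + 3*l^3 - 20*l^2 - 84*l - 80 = (l + 2)*(l^3 + l^2 - 22*l - 40) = (l + 2)*(l + 4)*(l^2 - 3*l - 10) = (l + 2)^2*(l + 4)*(l - 5)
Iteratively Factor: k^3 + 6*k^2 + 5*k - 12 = (k + 3)*(k^2 + 3*k - 4) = (k + 3)*(k + 4)*(k - 1)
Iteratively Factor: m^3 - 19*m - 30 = (m - 5)*(m^2 + 5*m + 6) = (m - 5)*(m + 3)*(m + 2)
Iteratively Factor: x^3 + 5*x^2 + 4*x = (x)*(x^2 + 5*x + 4) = x*(x + 1)*(x + 4)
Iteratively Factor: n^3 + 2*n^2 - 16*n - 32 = (n + 2)*(n^2 - 16) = (n + 2)*(n + 4)*(n - 4)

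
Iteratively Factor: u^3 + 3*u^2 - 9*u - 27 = (u - 3)*(u^2 + 6*u + 9) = (u - 3)*(u + 3)*(u + 3)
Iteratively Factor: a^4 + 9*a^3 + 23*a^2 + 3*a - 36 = (a - 1)*(a^3 + 10*a^2 + 33*a + 36) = (a - 1)*(a + 3)*(a^2 + 7*a + 12) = (a - 1)*(a + 3)*(a + 4)*(a + 3)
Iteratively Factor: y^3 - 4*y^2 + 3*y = (y - 1)*(y^2 - 3*y) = (y - 3)*(y - 1)*(y)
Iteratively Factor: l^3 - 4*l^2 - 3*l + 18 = (l - 3)*(l^2 - l - 6) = (l - 3)*(l + 2)*(l - 3)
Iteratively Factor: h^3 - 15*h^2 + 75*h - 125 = (h - 5)*(h^2 - 10*h + 25) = (h - 5)^2*(h - 5)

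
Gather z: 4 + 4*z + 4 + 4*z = 8*z + 8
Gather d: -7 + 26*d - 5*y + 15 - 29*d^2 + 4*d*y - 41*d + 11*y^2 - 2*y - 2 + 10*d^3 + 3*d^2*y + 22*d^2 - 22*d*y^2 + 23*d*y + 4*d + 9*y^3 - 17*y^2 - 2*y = 10*d^3 + d^2*(3*y - 7) + d*(-22*y^2 + 27*y - 11) + 9*y^3 - 6*y^2 - 9*y + 6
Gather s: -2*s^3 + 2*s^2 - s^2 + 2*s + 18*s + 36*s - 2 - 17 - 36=-2*s^3 + s^2 + 56*s - 55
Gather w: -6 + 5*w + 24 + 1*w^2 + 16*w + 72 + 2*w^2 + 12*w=3*w^2 + 33*w + 90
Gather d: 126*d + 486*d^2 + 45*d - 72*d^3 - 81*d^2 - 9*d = -72*d^3 + 405*d^2 + 162*d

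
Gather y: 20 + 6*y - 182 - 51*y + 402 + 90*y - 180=45*y + 60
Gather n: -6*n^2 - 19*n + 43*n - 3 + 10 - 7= -6*n^2 + 24*n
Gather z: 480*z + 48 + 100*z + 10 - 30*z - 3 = 550*z + 55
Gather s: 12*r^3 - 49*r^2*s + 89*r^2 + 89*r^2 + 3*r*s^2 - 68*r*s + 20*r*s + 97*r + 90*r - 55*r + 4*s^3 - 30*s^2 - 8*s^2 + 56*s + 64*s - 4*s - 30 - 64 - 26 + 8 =12*r^3 + 178*r^2 + 132*r + 4*s^3 + s^2*(3*r - 38) + s*(-49*r^2 - 48*r + 116) - 112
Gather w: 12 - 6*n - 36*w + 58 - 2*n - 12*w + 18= -8*n - 48*w + 88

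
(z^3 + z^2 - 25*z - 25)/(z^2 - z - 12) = (-z^3 - z^2 + 25*z + 25)/(-z^2 + z + 12)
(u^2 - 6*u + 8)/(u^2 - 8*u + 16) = (u - 2)/(u - 4)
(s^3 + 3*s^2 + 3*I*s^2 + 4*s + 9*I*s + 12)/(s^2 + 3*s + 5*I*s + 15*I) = (s^2 + 3*I*s + 4)/(s + 5*I)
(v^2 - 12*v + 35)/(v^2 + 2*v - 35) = (v - 7)/(v + 7)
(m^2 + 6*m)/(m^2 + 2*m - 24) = m/(m - 4)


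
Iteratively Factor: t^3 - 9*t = (t + 3)*(t^2 - 3*t) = t*(t + 3)*(t - 3)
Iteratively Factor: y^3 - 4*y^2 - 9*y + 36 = (y - 4)*(y^2 - 9) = (y - 4)*(y + 3)*(y - 3)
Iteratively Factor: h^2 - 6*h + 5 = (h - 5)*(h - 1)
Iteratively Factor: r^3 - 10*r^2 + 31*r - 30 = (r - 3)*(r^2 - 7*r + 10) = (r - 5)*(r - 3)*(r - 2)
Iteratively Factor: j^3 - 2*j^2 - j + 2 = (j - 2)*(j^2 - 1) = (j - 2)*(j - 1)*(j + 1)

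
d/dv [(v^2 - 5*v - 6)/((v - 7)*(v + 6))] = 4*(v^2 - 18*v + 51)/(v^4 - 2*v^3 - 83*v^2 + 84*v + 1764)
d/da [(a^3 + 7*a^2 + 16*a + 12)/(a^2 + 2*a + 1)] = (a^3 + 3*a^2 - 2*a - 8)/(a^3 + 3*a^2 + 3*a + 1)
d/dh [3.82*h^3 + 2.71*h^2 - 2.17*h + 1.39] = 11.46*h^2 + 5.42*h - 2.17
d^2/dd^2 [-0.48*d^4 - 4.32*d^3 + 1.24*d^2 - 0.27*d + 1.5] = -5.76*d^2 - 25.92*d + 2.48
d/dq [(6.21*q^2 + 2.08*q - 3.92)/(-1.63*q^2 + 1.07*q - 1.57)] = (10.0351*q^2 - 32.2786*q + 0.9288)/(2.6569*q^4 - 3.4882*q^3 + 6.2631*q^2 - 3.3598*q + 2.4649)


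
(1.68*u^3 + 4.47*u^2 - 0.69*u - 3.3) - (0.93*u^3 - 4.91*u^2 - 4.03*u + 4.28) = 0.75*u^3 + 9.38*u^2 + 3.34*u - 7.58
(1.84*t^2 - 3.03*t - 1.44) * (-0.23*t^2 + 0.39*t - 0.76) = -0.4232*t^4 + 1.4145*t^3 - 2.2489*t^2 + 1.7412*t + 1.0944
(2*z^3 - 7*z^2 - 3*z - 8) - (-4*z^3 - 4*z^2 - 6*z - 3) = 6*z^3 - 3*z^2 + 3*z - 5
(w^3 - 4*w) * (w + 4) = w^4 + 4*w^3 - 4*w^2 - 16*w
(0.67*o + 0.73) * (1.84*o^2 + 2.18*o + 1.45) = 1.2328*o^3 + 2.8038*o^2 + 2.5629*o + 1.0585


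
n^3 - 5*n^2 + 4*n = n*(n - 4)*(n - 1)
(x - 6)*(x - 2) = x^2 - 8*x + 12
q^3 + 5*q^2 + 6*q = q*(q + 2)*(q + 3)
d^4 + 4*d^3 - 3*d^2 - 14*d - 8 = (d - 2)*(d + 1)^2*(d + 4)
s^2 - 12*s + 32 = (s - 8)*(s - 4)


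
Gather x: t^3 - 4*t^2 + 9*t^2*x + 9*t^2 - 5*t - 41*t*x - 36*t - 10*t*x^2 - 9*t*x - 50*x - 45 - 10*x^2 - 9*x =t^3 + 5*t^2 - 41*t + x^2*(-10*t - 10) + x*(9*t^2 - 50*t - 59) - 45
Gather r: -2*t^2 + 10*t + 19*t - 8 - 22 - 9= -2*t^2 + 29*t - 39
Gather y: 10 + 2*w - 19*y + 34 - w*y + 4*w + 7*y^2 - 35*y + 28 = 6*w + 7*y^2 + y*(-w - 54) + 72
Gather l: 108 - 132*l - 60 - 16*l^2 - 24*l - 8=-16*l^2 - 156*l + 40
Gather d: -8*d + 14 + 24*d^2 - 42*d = 24*d^2 - 50*d + 14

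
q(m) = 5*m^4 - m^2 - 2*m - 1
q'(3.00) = 532.00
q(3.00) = 389.00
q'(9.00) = 14560.00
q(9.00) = 32705.00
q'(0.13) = -2.22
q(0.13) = -1.28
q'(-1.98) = -153.29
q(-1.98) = 75.89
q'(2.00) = 154.00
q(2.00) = 71.00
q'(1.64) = 82.94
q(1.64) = 29.20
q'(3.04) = 553.81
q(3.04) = 410.71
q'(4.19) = 1460.82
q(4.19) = 1514.15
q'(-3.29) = -707.65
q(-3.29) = 580.56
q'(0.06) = -2.12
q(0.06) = -1.12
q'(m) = 20*m^3 - 2*m - 2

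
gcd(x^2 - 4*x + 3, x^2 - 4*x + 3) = x^2 - 4*x + 3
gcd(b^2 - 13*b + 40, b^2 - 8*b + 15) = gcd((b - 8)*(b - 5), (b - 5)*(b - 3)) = b - 5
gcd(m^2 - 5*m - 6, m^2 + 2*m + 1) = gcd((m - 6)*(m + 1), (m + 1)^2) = m + 1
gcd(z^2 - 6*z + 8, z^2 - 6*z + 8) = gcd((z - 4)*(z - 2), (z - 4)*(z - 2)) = z^2 - 6*z + 8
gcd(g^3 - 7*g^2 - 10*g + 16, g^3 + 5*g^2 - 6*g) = g - 1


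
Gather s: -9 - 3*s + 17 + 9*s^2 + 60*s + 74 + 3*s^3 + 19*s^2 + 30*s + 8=3*s^3 + 28*s^2 + 87*s + 90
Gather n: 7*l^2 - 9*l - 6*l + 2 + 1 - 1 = 7*l^2 - 15*l + 2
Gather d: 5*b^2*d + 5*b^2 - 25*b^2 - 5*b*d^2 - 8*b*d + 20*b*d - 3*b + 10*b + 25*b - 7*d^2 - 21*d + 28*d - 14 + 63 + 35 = -20*b^2 + 32*b + d^2*(-5*b - 7) + d*(5*b^2 + 12*b + 7) + 84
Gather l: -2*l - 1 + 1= -2*l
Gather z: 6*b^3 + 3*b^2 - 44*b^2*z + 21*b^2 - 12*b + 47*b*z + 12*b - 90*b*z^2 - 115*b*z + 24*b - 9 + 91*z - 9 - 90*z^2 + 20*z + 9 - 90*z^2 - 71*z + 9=6*b^3 + 24*b^2 + 24*b + z^2*(-90*b - 180) + z*(-44*b^2 - 68*b + 40)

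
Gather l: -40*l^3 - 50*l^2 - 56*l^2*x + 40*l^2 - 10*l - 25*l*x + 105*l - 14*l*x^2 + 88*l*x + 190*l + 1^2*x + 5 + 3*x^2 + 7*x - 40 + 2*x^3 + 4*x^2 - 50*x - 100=-40*l^3 + l^2*(-56*x - 10) + l*(-14*x^2 + 63*x + 285) + 2*x^3 + 7*x^2 - 42*x - 135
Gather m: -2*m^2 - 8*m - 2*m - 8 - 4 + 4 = -2*m^2 - 10*m - 8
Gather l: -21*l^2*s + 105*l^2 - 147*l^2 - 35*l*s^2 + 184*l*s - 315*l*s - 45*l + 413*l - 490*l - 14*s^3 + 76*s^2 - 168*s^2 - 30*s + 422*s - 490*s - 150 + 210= l^2*(-21*s - 42) + l*(-35*s^2 - 131*s - 122) - 14*s^3 - 92*s^2 - 98*s + 60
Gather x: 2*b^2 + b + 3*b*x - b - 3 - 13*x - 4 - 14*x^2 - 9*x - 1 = 2*b^2 - 14*x^2 + x*(3*b - 22) - 8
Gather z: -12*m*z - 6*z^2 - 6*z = -6*z^2 + z*(-12*m - 6)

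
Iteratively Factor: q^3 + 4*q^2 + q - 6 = (q + 3)*(q^2 + q - 2) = (q + 2)*(q + 3)*(q - 1)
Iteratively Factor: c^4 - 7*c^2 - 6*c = (c)*(c^3 - 7*c - 6) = c*(c + 1)*(c^2 - c - 6) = c*(c - 3)*(c + 1)*(c + 2)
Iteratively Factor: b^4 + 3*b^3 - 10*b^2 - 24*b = (b + 4)*(b^3 - b^2 - 6*b) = (b - 3)*(b + 4)*(b^2 + 2*b) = (b - 3)*(b + 2)*(b + 4)*(b)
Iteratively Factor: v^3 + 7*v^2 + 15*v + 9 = (v + 3)*(v^2 + 4*v + 3) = (v + 1)*(v + 3)*(v + 3)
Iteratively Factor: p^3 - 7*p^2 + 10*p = (p)*(p^2 - 7*p + 10) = p*(p - 5)*(p - 2)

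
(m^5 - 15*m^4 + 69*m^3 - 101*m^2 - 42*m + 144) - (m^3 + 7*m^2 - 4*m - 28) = m^5 - 15*m^4 + 68*m^3 - 108*m^2 - 38*m + 172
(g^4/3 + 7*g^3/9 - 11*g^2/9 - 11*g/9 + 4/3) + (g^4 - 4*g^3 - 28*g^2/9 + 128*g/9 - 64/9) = 4*g^4/3 - 29*g^3/9 - 13*g^2/3 + 13*g - 52/9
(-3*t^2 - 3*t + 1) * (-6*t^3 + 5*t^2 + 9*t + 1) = 18*t^5 + 3*t^4 - 48*t^3 - 25*t^2 + 6*t + 1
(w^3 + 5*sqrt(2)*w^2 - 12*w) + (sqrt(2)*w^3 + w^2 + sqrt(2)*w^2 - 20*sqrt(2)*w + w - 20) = w^3 + sqrt(2)*w^3 + w^2 + 6*sqrt(2)*w^2 - 20*sqrt(2)*w - 11*w - 20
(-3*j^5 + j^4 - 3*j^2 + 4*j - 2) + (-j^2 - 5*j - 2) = -3*j^5 + j^4 - 4*j^2 - j - 4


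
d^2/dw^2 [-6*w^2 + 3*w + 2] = -12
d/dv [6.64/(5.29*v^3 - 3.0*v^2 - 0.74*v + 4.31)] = (-105.3768*v^2 + 39.84*v + 4.9136)/(5.29*v^3 - 3.0*v^2 - 0.74*v + 4.31)^2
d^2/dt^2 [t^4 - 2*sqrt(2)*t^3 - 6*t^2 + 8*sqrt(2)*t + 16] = 12*t^2 - 12*sqrt(2)*t - 12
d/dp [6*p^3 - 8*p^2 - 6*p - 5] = 18*p^2 - 16*p - 6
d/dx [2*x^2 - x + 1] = 4*x - 1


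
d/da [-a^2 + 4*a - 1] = 4 - 2*a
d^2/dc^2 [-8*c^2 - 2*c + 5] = -16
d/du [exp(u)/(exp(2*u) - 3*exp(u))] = -exp(u)/(exp(u) - 3)^2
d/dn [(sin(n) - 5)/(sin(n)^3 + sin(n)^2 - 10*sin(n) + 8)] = (-2*sin(n)^3 + 14*sin(n)^2 + 10*sin(n) - 42)*cos(n)/(sin(n)^3 + sin(n)^2 - 10*sin(n) + 8)^2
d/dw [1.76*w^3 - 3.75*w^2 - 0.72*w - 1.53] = 5.28*w^2 - 7.5*w - 0.72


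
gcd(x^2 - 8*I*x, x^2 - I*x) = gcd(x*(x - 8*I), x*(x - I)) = x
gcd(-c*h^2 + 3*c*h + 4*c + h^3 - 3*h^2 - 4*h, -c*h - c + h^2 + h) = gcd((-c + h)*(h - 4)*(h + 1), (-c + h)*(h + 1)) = c*h + c - h^2 - h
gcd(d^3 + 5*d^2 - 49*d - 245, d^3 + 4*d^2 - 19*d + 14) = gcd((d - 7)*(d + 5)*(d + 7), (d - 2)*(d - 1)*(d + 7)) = d + 7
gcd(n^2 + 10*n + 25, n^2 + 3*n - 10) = n + 5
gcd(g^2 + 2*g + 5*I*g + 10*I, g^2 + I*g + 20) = g + 5*I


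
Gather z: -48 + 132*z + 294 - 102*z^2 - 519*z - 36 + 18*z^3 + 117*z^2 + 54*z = 18*z^3 + 15*z^2 - 333*z + 210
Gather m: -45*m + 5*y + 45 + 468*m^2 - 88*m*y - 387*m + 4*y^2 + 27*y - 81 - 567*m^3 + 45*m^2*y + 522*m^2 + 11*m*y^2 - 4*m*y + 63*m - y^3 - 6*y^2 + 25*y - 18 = -567*m^3 + m^2*(45*y + 990) + m*(11*y^2 - 92*y - 369) - y^3 - 2*y^2 + 57*y - 54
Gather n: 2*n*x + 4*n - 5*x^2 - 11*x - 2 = n*(2*x + 4) - 5*x^2 - 11*x - 2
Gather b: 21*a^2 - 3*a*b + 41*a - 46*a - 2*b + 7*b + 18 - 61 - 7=21*a^2 - 5*a + b*(5 - 3*a) - 50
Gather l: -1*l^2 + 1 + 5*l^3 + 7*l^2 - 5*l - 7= 5*l^3 + 6*l^2 - 5*l - 6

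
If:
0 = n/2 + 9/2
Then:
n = -9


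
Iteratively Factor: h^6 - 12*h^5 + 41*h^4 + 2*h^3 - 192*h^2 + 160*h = (h + 2)*(h^5 - 14*h^4 + 69*h^3 - 136*h^2 + 80*h) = (h - 5)*(h + 2)*(h^4 - 9*h^3 + 24*h^2 - 16*h) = (h - 5)*(h - 4)*(h + 2)*(h^3 - 5*h^2 + 4*h) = (h - 5)*(h - 4)*(h - 1)*(h + 2)*(h^2 - 4*h) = (h - 5)*(h - 4)^2*(h - 1)*(h + 2)*(h)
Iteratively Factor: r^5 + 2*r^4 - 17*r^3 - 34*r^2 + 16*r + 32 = (r + 2)*(r^4 - 17*r^2 + 16) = (r - 4)*(r + 2)*(r^3 + 4*r^2 - r - 4) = (r - 4)*(r + 1)*(r + 2)*(r^2 + 3*r - 4) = (r - 4)*(r - 1)*(r + 1)*(r + 2)*(r + 4)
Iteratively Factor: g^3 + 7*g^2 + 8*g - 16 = (g - 1)*(g^2 + 8*g + 16) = (g - 1)*(g + 4)*(g + 4)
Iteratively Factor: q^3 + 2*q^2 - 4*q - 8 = (q - 2)*(q^2 + 4*q + 4) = (q - 2)*(q + 2)*(q + 2)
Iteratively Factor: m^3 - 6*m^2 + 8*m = (m - 2)*(m^2 - 4*m) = m*(m - 2)*(m - 4)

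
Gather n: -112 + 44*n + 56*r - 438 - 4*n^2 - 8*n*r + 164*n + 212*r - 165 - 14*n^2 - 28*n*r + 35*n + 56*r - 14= -18*n^2 + n*(243 - 36*r) + 324*r - 729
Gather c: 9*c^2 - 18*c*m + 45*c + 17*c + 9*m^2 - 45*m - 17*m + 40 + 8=9*c^2 + c*(62 - 18*m) + 9*m^2 - 62*m + 48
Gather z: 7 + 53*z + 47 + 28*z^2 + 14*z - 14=28*z^2 + 67*z + 40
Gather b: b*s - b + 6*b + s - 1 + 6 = b*(s + 5) + s + 5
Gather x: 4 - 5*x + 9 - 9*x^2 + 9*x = -9*x^2 + 4*x + 13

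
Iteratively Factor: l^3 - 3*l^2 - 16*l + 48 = (l - 4)*(l^2 + l - 12) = (l - 4)*(l - 3)*(l + 4)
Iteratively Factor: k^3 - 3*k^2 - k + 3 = (k - 3)*(k^2 - 1) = (k - 3)*(k + 1)*(k - 1)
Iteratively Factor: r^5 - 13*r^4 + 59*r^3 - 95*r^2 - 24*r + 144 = (r + 1)*(r^4 - 14*r^3 + 73*r^2 - 168*r + 144) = (r - 4)*(r + 1)*(r^3 - 10*r^2 + 33*r - 36) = (r - 4)^2*(r + 1)*(r^2 - 6*r + 9) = (r - 4)^2*(r - 3)*(r + 1)*(r - 3)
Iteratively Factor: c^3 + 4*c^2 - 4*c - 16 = (c + 4)*(c^2 - 4) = (c + 2)*(c + 4)*(c - 2)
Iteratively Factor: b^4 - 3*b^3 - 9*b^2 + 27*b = (b - 3)*(b^3 - 9*b) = (b - 3)*(b + 3)*(b^2 - 3*b) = b*(b - 3)*(b + 3)*(b - 3)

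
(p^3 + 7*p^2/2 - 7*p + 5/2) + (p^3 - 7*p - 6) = 2*p^3 + 7*p^2/2 - 14*p - 7/2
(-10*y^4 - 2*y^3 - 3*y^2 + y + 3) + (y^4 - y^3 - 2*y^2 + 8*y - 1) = -9*y^4 - 3*y^3 - 5*y^2 + 9*y + 2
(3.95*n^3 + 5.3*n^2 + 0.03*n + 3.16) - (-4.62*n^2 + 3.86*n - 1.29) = 3.95*n^3 + 9.92*n^2 - 3.83*n + 4.45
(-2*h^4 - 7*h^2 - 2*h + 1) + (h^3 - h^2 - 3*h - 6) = -2*h^4 + h^3 - 8*h^2 - 5*h - 5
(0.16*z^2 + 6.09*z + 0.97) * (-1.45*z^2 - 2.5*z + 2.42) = -0.232*z^4 - 9.2305*z^3 - 16.2443*z^2 + 12.3128*z + 2.3474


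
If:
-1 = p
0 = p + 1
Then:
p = -1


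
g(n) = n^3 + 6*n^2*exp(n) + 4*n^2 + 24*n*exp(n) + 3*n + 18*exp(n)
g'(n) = 6*n^2*exp(n) + 3*n^2 + 36*n*exp(n) + 8*n + 42*exp(n) + 3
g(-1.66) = 0.46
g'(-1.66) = -2.25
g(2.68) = 1885.20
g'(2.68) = 2694.27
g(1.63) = 392.74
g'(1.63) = 619.23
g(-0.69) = 1.66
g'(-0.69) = 8.95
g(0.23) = 30.92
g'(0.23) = 68.68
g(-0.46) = 4.56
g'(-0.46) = 16.82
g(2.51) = 1476.42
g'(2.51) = 2135.79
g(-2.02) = 1.22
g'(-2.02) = -1.75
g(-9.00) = -431.96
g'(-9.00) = 174.03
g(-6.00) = -89.78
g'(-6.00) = 63.10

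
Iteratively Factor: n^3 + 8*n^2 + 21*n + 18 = (n + 3)*(n^2 + 5*n + 6) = (n + 2)*(n + 3)*(n + 3)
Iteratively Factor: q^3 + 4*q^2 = (q)*(q^2 + 4*q) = q*(q + 4)*(q)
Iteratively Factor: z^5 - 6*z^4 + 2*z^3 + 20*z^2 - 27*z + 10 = (z - 1)*(z^4 - 5*z^3 - 3*z^2 + 17*z - 10) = (z - 1)^2*(z^3 - 4*z^2 - 7*z + 10) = (z - 5)*(z - 1)^2*(z^2 + z - 2) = (z - 5)*(z - 1)^3*(z + 2)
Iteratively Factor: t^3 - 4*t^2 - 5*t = (t + 1)*(t^2 - 5*t) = t*(t + 1)*(t - 5)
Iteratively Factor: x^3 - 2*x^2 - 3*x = (x)*(x^2 - 2*x - 3) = x*(x - 3)*(x + 1)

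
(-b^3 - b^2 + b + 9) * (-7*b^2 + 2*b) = 7*b^5 + 5*b^4 - 9*b^3 - 61*b^2 + 18*b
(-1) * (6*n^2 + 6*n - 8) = -6*n^2 - 6*n + 8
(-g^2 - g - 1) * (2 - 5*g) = 5*g^3 + 3*g^2 + 3*g - 2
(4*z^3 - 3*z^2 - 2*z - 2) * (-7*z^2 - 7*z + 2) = -28*z^5 - 7*z^4 + 43*z^3 + 22*z^2 + 10*z - 4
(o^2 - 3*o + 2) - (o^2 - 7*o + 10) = 4*o - 8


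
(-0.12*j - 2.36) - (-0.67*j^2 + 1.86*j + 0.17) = 0.67*j^2 - 1.98*j - 2.53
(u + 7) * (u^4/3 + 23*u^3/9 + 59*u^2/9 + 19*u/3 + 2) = u^5/3 + 44*u^4/9 + 220*u^3/9 + 470*u^2/9 + 139*u/3 + 14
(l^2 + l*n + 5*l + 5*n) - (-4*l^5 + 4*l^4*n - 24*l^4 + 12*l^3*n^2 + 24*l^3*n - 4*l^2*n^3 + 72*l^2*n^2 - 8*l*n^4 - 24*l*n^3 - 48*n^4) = 4*l^5 - 4*l^4*n + 24*l^4 - 12*l^3*n^2 - 24*l^3*n + 4*l^2*n^3 - 72*l^2*n^2 + l^2 + 8*l*n^4 + 24*l*n^3 + l*n + 5*l + 48*n^4 + 5*n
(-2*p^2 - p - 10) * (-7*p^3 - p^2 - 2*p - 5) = 14*p^5 + 9*p^4 + 75*p^3 + 22*p^2 + 25*p + 50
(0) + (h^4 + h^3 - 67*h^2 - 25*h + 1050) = h^4 + h^3 - 67*h^2 - 25*h + 1050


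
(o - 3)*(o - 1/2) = o^2 - 7*o/2 + 3/2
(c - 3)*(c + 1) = c^2 - 2*c - 3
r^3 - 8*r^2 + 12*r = r*(r - 6)*(r - 2)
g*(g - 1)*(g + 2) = g^3 + g^2 - 2*g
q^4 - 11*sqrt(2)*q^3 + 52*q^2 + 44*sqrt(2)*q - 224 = (q - 2)*(q + 2)*(q - 7*sqrt(2))*(q - 4*sqrt(2))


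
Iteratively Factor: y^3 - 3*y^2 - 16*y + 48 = (y + 4)*(y^2 - 7*y + 12) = (y - 4)*(y + 4)*(y - 3)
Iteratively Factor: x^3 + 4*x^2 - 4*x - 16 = (x + 4)*(x^2 - 4) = (x - 2)*(x + 4)*(x + 2)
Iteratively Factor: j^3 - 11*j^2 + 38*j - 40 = (j - 5)*(j^2 - 6*j + 8) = (j - 5)*(j - 4)*(j - 2)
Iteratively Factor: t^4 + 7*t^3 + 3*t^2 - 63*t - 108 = (t + 3)*(t^3 + 4*t^2 - 9*t - 36) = (t + 3)*(t + 4)*(t^2 - 9) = (t + 3)^2*(t + 4)*(t - 3)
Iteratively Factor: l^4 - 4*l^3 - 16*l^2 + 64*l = (l + 4)*(l^3 - 8*l^2 + 16*l) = (l - 4)*(l + 4)*(l^2 - 4*l) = l*(l - 4)*(l + 4)*(l - 4)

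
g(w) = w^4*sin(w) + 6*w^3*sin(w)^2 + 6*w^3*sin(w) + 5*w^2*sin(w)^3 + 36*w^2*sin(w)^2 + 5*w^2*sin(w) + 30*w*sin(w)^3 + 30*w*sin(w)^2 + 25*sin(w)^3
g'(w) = w^4*cos(w) + 12*w^3*sin(w)*cos(w) + 4*w^3*sin(w) + 6*w^3*cos(w) + 15*w^2*sin(w)^2*cos(w) + 18*w^2*sin(w)^2 + 72*w^2*sin(w)*cos(w) + 18*w^2*sin(w) + 5*w^2*cos(w) + 10*w*sin(w)^3 + 90*w*sin(w)^2*cos(w) + 72*w*sin(w)^2 + 60*w*sin(w)*cos(w) + 10*w*sin(w) + 30*sin(w)^3 + 75*sin(w)^2*cos(w) + 30*sin(w)^2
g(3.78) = -63.74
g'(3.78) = 129.68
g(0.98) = 91.38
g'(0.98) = 268.69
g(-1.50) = 28.28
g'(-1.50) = -68.52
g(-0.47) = -2.74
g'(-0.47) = 10.72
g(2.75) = 161.81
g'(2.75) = -449.73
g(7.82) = 12774.27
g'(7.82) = 5542.62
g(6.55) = 1232.64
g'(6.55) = 6047.30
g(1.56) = 281.99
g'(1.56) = 312.84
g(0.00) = 0.00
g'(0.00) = 0.00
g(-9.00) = -1372.90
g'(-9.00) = -2948.81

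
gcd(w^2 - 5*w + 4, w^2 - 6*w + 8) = w - 4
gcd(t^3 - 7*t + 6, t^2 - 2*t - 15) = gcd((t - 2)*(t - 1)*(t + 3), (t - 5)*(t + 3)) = t + 3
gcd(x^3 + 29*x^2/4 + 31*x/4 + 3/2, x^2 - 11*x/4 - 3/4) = x + 1/4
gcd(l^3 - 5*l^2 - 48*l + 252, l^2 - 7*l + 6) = l - 6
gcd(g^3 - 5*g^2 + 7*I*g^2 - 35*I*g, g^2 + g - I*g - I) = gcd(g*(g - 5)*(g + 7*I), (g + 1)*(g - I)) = 1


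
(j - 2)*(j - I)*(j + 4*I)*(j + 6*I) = j^4 - 2*j^3 + 9*I*j^3 - 14*j^2 - 18*I*j^2 + 28*j + 24*I*j - 48*I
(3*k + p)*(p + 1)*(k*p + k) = 3*k^2*p^2 + 6*k^2*p + 3*k^2 + k*p^3 + 2*k*p^2 + k*p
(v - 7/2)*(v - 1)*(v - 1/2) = v^3 - 5*v^2 + 23*v/4 - 7/4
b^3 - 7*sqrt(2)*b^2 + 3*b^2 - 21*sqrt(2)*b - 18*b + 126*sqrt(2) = (b - 3)*(b + 6)*(b - 7*sqrt(2))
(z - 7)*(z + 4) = z^2 - 3*z - 28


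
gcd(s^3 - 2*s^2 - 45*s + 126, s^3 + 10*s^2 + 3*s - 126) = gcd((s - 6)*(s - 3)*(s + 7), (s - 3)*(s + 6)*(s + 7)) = s^2 + 4*s - 21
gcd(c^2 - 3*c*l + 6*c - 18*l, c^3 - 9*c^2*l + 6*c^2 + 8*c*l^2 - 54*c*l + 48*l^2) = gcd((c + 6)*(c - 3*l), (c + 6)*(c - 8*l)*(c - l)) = c + 6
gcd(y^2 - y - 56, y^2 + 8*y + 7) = y + 7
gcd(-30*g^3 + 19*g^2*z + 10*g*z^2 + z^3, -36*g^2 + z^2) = 6*g + z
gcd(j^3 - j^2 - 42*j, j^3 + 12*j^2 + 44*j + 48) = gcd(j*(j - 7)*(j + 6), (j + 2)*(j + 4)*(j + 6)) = j + 6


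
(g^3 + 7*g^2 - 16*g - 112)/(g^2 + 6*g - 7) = (g^2 - 16)/(g - 1)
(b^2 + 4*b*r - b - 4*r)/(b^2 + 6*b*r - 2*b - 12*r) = (b^2 + 4*b*r - b - 4*r)/(b^2 + 6*b*r - 2*b - 12*r)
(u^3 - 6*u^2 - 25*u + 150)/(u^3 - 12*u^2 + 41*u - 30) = (u + 5)/(u - 1)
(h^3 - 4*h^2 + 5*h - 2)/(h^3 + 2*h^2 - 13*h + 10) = (h - 1)/(h + 5)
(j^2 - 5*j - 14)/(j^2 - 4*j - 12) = (j - 7)/(j - 6)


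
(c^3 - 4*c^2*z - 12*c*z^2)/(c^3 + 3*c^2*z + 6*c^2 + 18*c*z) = (c^2 - 4*c*z - 12*z^2)/(c^2 + 3*c*z + 6*c + 18*z)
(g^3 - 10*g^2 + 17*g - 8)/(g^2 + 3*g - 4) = (g^2 - 9*g + 8)/(g + 4)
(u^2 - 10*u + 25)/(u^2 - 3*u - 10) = (u - 5)/(u + 2)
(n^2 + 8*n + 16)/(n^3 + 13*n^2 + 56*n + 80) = 1/(n + 5)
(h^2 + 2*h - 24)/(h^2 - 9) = (h^2 + 2*h - 24)/(h^2 - 9)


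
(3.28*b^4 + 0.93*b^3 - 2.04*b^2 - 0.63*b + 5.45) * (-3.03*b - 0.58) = -9.9384*b^5 - 4.7203*b^4 + 5.6418*b^3 + 3.0921*b^2 - 16.1481*b - 3.161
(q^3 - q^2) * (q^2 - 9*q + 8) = q^5 - 10*q^4 + 17*q^3 - 8*q^2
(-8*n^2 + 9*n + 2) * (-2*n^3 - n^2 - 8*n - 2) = 16*n^5 - 10*n^4 + 51*n^3 - 58*n^2 - 34*n - 4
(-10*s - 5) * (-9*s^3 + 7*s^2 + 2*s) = 90*s^4 - 25*s^3 - 55*s^2 - 10*s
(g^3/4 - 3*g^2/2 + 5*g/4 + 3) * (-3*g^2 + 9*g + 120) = -3*g^5/4 + 27*g^4/4 + 51*g^3/4 - 711*g^2/4 + 177*g + 360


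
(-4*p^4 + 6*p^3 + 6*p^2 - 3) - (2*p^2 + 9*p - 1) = -4*p^4 + 6*p^3 + 4*p^2 - 9*p - 2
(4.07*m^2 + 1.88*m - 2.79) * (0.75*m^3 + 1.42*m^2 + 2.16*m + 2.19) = 3.0525*m^5 + 7.1894*m^4 + 9.3683*m^3 + 9.0123*m^2 - 1.9092*m - 6.1101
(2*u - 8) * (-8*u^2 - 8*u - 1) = -16*u^3 + 48*u^2 + 62*u + 8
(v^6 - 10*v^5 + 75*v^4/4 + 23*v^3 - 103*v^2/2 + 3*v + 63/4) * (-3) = -3*v^6 + 30*v^5 - 225*v^4/4 - 69*v^3 + 309*v^2/2 - 9*v - 189/4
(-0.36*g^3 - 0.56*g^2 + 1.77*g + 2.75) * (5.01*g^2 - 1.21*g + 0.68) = -1.8036*g^5 - 2.37*g^4 + 9.3005*g^3 + 11.255*g^2 - 2.1239*g + 1.87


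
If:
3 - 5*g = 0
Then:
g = 3/5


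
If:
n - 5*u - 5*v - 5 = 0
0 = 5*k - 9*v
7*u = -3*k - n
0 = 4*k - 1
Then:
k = 1/4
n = 325/108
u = -29/54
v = 5/36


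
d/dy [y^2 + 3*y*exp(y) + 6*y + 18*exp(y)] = 3*y*exp(y) + 2*y + 21*exp(y) + 6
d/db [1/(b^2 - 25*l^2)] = -2*b/(b^2 - 25*l^2)^2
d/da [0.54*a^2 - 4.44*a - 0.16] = 1.08*a - 4.44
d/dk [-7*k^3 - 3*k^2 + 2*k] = -21*k^2 - 6*k + 2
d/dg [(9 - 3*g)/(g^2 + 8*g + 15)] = 3*(-g^2 - 8*g + 2*(g - 3)*(g + 4) - 15)/(g^2 + 8*g + 15)^2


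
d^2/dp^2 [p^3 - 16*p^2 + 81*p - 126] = 6*p - 32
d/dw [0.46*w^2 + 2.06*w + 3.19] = 0.92*w + 2.06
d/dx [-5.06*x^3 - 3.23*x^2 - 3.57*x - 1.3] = -15.18*x^2 - 6.46*x - 3.57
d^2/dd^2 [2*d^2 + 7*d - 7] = 4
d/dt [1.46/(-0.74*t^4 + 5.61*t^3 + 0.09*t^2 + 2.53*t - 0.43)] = (4.3216*t^3 - 24.5718*t^2 - 0.2628*t - 3.6938)/(-0.74*t^4 + 5.61*t^3 + 0.09*t^2 + 2.53*t - 0.43)^2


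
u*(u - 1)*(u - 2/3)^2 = u^4 - 7*u^3/3 + 16*u^2/9 - 4*u/9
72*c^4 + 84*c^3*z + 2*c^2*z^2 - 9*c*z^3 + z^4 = (-6*c + z)^2*(c + z)*(2*c + z)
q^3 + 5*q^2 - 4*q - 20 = (q - 2)*(q + 2)*(q + 5)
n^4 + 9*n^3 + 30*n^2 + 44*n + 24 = (n + 2)^3*(n + 3)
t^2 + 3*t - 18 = (t - 3)*(t + 6)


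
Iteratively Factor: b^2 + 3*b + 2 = (b + 1)*(b + 2)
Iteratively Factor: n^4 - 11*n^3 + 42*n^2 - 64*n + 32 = (n - 1)*(n^3 - 10*n^2 + 32*n - 32) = (n - 4)*(n - 1)*(n^2 - 6*n + 8) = (n - 4)*(n - 2)*(n - 1)*(n - 4)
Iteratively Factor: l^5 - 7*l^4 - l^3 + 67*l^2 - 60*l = (l - 4)*(l^4 - 3*l^3 - 13*l^2 + 15*l) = (l - 4)*(l + 3)*(l^3 - 6*l^2 + 5*l) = (l - 4)*(l - 1)*(l + 3)*(l^2 - 5*l) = (l - 5)*(l - 4)*(l - 1)*(l + 3)*(l)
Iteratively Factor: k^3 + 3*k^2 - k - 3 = (k + 1)*(k^2 + 2*k - 3) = (k + 1)*(k + 3)*(k - 1)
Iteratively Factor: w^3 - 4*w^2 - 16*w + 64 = (w + 4)*(w^2 - 8*w + 16) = (w - 4)*(w + 4)*(w - 4)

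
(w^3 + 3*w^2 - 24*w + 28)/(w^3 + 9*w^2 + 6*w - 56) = (w - 2)/(w + 4)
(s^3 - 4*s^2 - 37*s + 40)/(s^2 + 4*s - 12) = (s^3 - 4*s^2 - 37*s + 40)/(s^2 + 4*s - 12)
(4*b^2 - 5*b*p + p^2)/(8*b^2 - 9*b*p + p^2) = (-4*b + p)/(-8*b + p)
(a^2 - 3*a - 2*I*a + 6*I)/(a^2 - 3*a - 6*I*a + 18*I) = (a - 2*I)/(a - 6*I)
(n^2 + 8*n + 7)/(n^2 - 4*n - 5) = (n + 7)/(n - 5)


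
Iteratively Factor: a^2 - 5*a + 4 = (a - 1)*(a - 4)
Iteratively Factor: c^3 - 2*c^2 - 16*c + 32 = (c - 4)*(c^2 + 2*c - 8) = (c - 4)*(c - 2)*(c + 4)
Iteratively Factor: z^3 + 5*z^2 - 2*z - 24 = (z - 2)*(z^2 + 7*z + 12) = (z - 2)*(z + 3)*(z + 4)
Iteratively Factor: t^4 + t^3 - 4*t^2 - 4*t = (t)*(t^3 + t^2 - 4*t - 4) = t*(t + 1)*(t^2 - 4) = t*(t + 1)*(t + 2)*(t - 2)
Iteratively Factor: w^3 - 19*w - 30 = (w + 3)*(w^2 - 3*w - 10) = (w + 2)*(w + 3)*(w - 5)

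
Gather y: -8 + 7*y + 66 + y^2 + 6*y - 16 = y^2 + 13*y + 42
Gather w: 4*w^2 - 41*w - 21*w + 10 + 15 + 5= 4*w^2 - 62*w + 30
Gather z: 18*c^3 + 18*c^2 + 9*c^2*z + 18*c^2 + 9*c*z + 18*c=18*c^3 + 36*c^2 + 18*c + z*(9*c^2 + 9*c)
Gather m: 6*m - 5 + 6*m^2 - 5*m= 6*m^2 + m - 5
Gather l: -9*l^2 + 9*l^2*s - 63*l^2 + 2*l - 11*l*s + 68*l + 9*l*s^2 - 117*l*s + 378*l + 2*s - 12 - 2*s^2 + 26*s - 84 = l^2*(9*s - 72) + l*(9*s^2 - 128*s + 448) - 2*s^2 + 28*s - 96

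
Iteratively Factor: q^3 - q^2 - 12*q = (q)*(q^2 - q - 12) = q*(q - 4)*(q + 3)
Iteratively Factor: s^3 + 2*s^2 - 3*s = (s + 3)*(s^2 - s) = (s - 1)*(s + 3)*(s)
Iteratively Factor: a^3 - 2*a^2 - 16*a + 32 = (a + 4)*(a^2 - 6*a + 8) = (a - 4)*(a + 4)*(a - 2)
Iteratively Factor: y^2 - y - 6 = (y - 3)*(y + 2)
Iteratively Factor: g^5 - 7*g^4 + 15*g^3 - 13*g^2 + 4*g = (g - 1)*(g^4 - 6*g^3 + 9*g^2 - 4*g) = (g - 4)*(g - 1)*(g^3 - 2*g^2 + g) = g*(g - 4)*(g - 1)*(g^2 - 2*g + 1) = g*(g - 4)*(g - 1)^2*(g - 1)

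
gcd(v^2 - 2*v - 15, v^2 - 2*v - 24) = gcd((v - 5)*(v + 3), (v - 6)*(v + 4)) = 1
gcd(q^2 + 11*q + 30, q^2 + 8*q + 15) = q + 5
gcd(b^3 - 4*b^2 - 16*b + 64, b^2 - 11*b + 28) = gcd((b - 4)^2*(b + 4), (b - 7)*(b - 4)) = b - 4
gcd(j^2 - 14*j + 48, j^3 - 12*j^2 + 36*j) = j - 6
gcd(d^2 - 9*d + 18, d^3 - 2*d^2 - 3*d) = d - 3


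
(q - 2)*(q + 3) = q^2 + q - 6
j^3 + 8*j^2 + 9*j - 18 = (j - 1)*(j + 3)*(j + 6)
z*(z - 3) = z^2 - 3*z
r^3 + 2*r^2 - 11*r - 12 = (r - 3)*(r + 1)*(r + 4)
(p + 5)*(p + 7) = p^2 + 12*p + 35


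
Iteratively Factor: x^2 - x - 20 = (x + 4)*(x - 5)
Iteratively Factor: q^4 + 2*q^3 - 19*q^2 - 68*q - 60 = (q + 3)*(q^3 - q^2 - 16*q - 20) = (q + 2)*(q + 3)*(q^2 - 3*q - 10) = (q + 2)^2*(q + 3)*(q - 5)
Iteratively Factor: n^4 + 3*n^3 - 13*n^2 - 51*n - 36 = (n + 1)*(n^3 + 2*n^2 - 15*n - 36) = (n - 4)*(n + 1)*(n^2 + 6*n + 9) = (n - 4)*(n + 1)*(n + 3)*(n + 3)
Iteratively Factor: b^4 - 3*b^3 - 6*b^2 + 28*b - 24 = (b - 2)*(b^3 - b^2 - 8*b + 12) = (b - 2)^2*(b^2 + b - 6) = (b - 2)^2*(b + 3)*(b - 2)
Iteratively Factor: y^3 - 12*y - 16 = (y - 4)*(y^2 + 4*y + 4) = (y - 4)*(y + 2)*(y + 2)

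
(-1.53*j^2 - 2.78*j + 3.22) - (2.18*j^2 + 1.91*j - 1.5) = -3.71*j^2 - 4.69*j + 4.72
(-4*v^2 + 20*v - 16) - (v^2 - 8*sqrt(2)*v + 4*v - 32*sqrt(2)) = -5*v^2 + 8*sqrt(2)*v + 16*v - 16 + 32*sqrt(2)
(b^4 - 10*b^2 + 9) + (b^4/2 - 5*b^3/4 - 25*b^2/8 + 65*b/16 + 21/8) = 3*b^4/2 - 5*b^3/4 - 105*b^2/8 + 65*b/16 + 93/8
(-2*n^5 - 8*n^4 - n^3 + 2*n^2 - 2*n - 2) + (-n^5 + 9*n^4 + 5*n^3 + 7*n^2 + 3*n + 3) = -3*n^5 + n^4 + 4*n^3 + 9*n^2 + n + 1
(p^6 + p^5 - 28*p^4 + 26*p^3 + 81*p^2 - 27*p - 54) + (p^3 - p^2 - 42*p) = p^6 + p^5 - 28*p^4 + 27*p^3 + 80*p^2 - 69*p - 54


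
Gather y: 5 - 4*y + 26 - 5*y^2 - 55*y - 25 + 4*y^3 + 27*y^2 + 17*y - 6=4*y^3 + 22*y^2 - 42*y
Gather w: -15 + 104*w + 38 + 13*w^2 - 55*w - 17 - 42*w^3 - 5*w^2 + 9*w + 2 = -42*w^3 + 8*w^2 + 58*w + 8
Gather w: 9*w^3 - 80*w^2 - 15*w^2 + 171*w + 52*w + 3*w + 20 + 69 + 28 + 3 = 9*w^3 - 95*w^2 + 226*w + 120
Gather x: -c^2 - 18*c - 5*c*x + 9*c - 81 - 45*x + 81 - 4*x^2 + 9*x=-c^2 - 9*c - 4*x^2 + x*(-5*c - 36)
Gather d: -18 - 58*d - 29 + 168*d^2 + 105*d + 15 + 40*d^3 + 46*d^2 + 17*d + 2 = 40*d^3 + 214*d^2 + 64*d - 30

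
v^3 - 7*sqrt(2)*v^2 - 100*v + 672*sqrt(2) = (v - 8*sqrt(2))*(v - 6*sqrt(2))*(v + 7*sqrt(2))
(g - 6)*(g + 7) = g^2 + g - 42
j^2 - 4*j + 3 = (j - 3)*(j - 1)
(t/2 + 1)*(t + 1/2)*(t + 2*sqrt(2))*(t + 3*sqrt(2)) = t^4/2 + 5*t^3/4 + 5*sqrt(2)*t^3/2 + 13*t^2/2 + 25*sqrt(2)*t^2/4 + 5*sqrt(2)*t/2 + 15*t + 6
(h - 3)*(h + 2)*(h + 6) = h^3 + 5*h^2 - 12*h - 36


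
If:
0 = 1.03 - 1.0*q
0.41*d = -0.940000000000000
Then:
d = -2.29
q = 1.03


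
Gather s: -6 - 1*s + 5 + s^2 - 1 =s^2 - s - 2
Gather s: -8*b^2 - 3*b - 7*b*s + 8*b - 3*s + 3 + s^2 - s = -8*b^2 + 5*b + s^2 + s*(-7*b - 4) + 3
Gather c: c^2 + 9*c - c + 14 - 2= c^2 + 8*c + 12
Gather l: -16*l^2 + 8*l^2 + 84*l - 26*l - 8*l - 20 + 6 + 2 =-8*l^2 + 50*l - 12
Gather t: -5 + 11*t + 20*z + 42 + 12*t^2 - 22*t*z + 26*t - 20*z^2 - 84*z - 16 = 12*t^2 + t*(37 - 22*z) - 20*z^2 - 64*z + 21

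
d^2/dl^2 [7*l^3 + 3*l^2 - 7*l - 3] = 42*l + 6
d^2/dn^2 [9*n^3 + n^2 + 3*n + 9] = 54*n + 2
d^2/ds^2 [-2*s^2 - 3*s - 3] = -4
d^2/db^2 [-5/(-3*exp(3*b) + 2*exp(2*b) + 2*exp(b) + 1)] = 5*((-27*exp(2*b) + 8*exp(b) + 2)*(-3*exp(3*b) + 2*exp(2*b) + 2*exp(b) + 1) - 2*(-9*exp(2*b) + 4*exp(b) + 2)^2*exp(b))*exp(b)/(-3*exp(3*b) + 2*exp(2*b) + 2*exp(b) + 1)^3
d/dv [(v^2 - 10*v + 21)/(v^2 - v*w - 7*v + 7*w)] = (3 - w)/(v^2 - 2*v*w + w^2)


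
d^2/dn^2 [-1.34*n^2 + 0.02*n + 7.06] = -2.68000000000000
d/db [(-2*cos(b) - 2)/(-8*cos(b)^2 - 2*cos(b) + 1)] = 2*(8*cos(b)^2 + 16*cos(b) + 3)*sin(b)/((2*cos(b) + 1)^2*(4*cos(b) - 1)^2)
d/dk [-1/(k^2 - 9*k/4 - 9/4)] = 4*(8*k - 9)/(-4*k^2 + 9*k + 9)^2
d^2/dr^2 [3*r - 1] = 0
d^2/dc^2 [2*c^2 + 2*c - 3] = 4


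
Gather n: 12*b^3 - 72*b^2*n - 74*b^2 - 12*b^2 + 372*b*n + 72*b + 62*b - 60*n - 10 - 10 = 12*b^3 - 86*b^2 + 134*b + n*(-72*b^2 + 372*b - 60) - 20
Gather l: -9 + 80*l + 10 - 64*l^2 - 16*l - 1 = -64*l^2 + 64*l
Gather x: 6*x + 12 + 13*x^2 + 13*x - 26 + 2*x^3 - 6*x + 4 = 2*x^3 + 13*x^2 + 13*x - 10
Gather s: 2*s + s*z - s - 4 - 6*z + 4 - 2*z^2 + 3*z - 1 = s*(z + 1) - 2*z^2 - 3*z - 1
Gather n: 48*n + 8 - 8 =48*n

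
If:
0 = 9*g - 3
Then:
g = 1/3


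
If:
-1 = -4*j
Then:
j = 1/4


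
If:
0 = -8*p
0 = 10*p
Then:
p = 0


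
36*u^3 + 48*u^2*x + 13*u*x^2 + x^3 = (u + x)*(6*u + x)^2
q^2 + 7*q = q*(q + 7)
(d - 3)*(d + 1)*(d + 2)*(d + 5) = d^4 + 5*d^3 - 7*d^2 - 41*d - 30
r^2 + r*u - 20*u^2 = (r - 4*u)*(r + 5*u)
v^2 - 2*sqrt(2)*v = v*(v - 2*sqrt(2))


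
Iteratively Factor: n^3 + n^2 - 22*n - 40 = (n + 4)*(n^2 - 3*n - 10) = (n - 5)*(n + 4)*(n + 2)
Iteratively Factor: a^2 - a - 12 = (a + 3)*(a - 4)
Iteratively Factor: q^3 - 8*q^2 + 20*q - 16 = (q - 4)*(q^2 - 4*q + 4) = (q - 4)*(q - 2)*(q - 2)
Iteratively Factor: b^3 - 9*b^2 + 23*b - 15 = (b - 5)*(b^2 - 4*b + 3) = (b - 5)*(b - 3)*(b - 1)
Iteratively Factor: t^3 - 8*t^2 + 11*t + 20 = (t - 5)*(t^2 - 3*t - 4) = (t - 5)*(t + 1)*(t - 4)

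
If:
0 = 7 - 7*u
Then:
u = 1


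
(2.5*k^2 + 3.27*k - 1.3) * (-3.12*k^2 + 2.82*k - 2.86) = -7.8*k^4 - 3.1524*k^3 + 6.1274*k^2 - 13.0182*k + 3.718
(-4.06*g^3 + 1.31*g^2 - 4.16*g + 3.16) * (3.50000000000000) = -14.21*g^3 + 4.585*g^2 - 14.56*g + 11.06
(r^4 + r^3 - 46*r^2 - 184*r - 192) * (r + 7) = r^5 + 8*r^4 - 39*r^3 - 506*r^2 - 1480*r - 1344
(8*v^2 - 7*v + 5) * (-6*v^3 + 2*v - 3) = -48*v^5 + 42*v^4 - 14*v^3 - 38*v^2 + 31*v - 15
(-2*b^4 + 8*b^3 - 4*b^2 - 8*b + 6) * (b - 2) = -2*b^5 + 12*b^4 - 20*b^3 + 22*b - 12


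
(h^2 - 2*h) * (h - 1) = h^3 - 3*h^2 + 2*h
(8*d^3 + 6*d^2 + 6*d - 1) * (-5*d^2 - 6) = -40*d^5 - 30*d^4 - 78*d^3 - 31*d^2 - 36*d + 6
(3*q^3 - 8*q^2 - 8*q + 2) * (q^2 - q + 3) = 3*q^5 - 11*q^4 + 9*q^3 - 14*q^2 - 26*q + 6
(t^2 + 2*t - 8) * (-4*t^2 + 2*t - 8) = -4*t^4 - 6*t^3 + 28*t^2 - 32*t + 64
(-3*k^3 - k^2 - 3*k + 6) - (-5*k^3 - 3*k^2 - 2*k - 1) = 2*k^3 + 2*k^2 - k + 7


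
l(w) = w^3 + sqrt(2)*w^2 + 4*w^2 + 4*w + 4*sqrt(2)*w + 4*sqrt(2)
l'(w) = 3*w^2 + 2*sqrt(2)*w + 8*w + 4 + 4*sqrt(2)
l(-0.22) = 3.78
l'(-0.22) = 7.42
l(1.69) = 42.27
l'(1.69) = 36.53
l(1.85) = 48.38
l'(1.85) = 39.96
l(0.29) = 8.94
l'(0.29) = 13.05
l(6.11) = 494.88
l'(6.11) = 187.81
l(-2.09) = -0.00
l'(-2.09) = 0.13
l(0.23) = 8.18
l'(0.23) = 12.31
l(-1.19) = 0.15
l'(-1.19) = 1.02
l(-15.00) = -2296.00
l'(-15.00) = 522.23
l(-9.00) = -371.70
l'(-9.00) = 155.20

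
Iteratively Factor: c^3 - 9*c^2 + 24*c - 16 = (c - 1)*(c^2 - 8*c + 16) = (c - 4)*(c - 1)*(c - 4)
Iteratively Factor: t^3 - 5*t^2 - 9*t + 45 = (t + 3)*(t^2 - 8*t + 15) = (t - 5)*(t + 3)*(t - 3)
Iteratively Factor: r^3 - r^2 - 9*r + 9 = (r + 3)*(r^2 - 4*r + 3) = (r - 3)*(r + 3)*(r - 1)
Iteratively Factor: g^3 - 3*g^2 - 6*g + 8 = (g + 2)*(g^2 - 5*g + 4) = (g - 4)*(g + 2)*(g - 1)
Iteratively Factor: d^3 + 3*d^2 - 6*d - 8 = (d + 1)*(d^2 + 2*d - 8) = (d - 2)*(d + 1)*(d + 4)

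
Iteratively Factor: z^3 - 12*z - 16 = (z + 2)*(z^2 - 2*z - 8) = (z - 4)*(z + 2)*(z + 2)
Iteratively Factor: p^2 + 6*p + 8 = (p + 4)*(p + 2)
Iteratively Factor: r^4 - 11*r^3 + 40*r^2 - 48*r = (r - 4)*(r^3 - 7*r^2 + 12*r) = (r - 4)^2*(r^2 - 3*r) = r*(r - 4)^2*(r - 3)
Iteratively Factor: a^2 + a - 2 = (a - 1)*(a + 2)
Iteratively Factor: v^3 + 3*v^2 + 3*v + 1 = (v + 1)*(v^2 + 2*v + 1) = (v + 1)^2*(v + 1)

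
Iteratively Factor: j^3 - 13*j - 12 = (j + 1)*(j^2 - j - 12) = (j + 1)*(j + 3)*(j - 4)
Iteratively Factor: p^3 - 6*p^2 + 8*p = (p - 4)*(p^2 - 2*p) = (p - 4)*(p - 2)*(p)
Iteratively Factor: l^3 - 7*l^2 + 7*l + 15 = (l - 3)*(l^2 - 4*l - 5) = (l - 5)*(l - 3)*(l + 1)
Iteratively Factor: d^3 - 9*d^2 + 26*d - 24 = (d - 4)*(d^2 - 5*d + 6) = (d - 4)*(d - 2)*(d - 3)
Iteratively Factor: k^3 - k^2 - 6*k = (k + 2)*(k^2 - 3*k) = (k - 3)*(k + 2)*(k)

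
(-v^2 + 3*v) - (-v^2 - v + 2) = 4*v - 2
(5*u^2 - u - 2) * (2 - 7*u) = -35*u^3 + 17*u^2 + 12*u - 4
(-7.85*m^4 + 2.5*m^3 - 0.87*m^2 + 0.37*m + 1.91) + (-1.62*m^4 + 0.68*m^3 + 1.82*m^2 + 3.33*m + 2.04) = -9.47*m^4 + 3.18*m^3 + 0.95*m^2 + 3.7*m + 3.95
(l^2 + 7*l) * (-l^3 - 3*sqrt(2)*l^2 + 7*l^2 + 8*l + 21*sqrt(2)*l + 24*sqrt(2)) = -l^5 - 3*sqrt(2)*l^4 + 57*l^3 + 56*l^2 + 171*sqrt(2)*l^2 + 168*sqrt(2)*l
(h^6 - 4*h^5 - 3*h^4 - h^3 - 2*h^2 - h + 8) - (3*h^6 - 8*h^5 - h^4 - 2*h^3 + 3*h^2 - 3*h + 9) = -2*h^6 + 4*h^5 - 2*h^4 + h^3 - 5*h^2 + 2*h - 1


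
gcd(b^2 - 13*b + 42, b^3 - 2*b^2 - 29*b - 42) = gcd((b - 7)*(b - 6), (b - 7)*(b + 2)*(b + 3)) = b - 7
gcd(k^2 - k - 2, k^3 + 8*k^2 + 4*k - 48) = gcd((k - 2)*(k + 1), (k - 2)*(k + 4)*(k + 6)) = k - 2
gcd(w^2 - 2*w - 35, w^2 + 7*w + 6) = 1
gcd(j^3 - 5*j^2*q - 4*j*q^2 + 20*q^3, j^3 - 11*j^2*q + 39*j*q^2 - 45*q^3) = -j + 5*q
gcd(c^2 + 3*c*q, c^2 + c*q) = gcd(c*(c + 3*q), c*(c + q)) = c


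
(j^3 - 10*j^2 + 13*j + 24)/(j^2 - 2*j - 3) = j - 8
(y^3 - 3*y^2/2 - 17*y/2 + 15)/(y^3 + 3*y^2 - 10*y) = (2*y^2 + y - 15)/(2*y*(y + 5))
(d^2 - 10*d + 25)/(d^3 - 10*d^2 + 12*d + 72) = (d^2 - 10*d + 25)/(d^3 - 10*d^2 + 12*d + 72)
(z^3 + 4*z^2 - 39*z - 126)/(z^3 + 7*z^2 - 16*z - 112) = (z^2 - 3*z - 18)/(z^2 - 16)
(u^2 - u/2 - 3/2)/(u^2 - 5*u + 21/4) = 2*(u + 1)/(2*u - 7)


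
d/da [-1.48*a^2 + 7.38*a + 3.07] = 7.38 - 2.96*a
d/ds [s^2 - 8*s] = 2*s - 8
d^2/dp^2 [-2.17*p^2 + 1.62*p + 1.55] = -4.34000000000000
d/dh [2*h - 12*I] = 2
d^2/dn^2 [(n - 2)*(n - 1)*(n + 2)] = 6*n - 2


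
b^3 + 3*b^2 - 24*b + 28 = (b - 2)^2*(b + 7)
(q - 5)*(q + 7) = q^2 + 2*q - 35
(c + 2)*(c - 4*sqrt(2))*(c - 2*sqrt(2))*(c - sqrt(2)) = c^4 - 7*sqrt(2)*c^3 + 2*c^3 - 14*sqrt(2)*c^2 + 28*c^2 - 16*sqrt(2)*c + 56*c - 32*sqrt(2)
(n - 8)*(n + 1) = n^2 - 7*n - 8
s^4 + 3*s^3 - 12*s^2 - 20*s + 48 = (s - 2)^2*(s + 3)*(s + 4)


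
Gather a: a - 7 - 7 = a - 14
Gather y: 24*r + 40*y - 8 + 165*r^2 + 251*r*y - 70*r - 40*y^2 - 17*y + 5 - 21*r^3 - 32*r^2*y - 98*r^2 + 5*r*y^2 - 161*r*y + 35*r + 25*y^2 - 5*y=-21*r^3 + 67*r^2 - 11*r + y^2*(5*r - 15) + y*(-32*r^2 + 90*r + 18) - 3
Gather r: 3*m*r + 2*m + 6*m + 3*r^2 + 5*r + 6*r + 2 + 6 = 8*m + 3*r^2 + r*(3*m + 11) + 8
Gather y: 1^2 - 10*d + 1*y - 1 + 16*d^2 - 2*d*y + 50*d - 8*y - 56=16*d^2 + 40*d + y*(-2*d - 7) - 56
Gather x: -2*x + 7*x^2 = 7*x^2 - 2*x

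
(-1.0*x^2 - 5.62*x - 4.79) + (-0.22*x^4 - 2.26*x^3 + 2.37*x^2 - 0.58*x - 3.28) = -0.22*x^4 - 2.26*x^3 + 1.37*x^2 - 6.2*x - 8.07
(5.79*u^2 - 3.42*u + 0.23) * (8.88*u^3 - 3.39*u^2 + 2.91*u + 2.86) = 51.4152*u^5 - 49.9977*u^4 + 30.4851*u^3 + 5.8275*u^2 - 9.1119*u + 0.6578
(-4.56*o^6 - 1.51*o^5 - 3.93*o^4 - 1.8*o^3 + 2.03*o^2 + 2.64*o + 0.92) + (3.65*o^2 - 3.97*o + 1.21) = -4.56*o^6 - 1.51*o^5 - 3.93*o^4 - 1.8*o^3 + 5.68*o^2 - 1.33*o + 2.13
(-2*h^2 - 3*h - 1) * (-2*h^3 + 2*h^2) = 4*h^5 + 2*h^4 - 4*h^3 - 2*h^2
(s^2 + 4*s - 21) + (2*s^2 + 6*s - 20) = 3*s^2 + 10*s - 41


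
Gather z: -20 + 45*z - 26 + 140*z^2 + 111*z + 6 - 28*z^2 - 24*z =112*z^2 + 132*z - 40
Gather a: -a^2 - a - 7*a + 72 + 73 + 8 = -a^2 - 8*a + 153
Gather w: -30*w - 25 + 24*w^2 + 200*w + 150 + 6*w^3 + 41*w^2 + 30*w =6*w^3 + 65*w^2 + 200*w + 125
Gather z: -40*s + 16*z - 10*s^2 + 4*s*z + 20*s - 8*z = -10*s^2 - 20*s + z*(4*s + 8)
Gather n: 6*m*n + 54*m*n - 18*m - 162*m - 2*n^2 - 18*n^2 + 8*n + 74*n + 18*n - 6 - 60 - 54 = -180*m - 20*n^2 + n*(60*m + 100) - 120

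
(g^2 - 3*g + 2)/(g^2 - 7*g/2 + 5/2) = 2*(g - 2)/(2*g - 5)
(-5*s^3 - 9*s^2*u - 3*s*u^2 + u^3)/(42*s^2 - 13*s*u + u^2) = (-5*s^3 - 9*s^2*u - 3*s*u^2 + u^3)/(42*s^2 - 13*s*u + u^2)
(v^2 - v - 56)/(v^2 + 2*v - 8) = (v^2 - v - 56)/(v^2 + 2*v - 8)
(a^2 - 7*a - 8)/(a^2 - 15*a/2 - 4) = 2*(a + 1)/(2*a + 1)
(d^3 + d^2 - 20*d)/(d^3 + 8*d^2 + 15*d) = (d - 4)/(d + 3)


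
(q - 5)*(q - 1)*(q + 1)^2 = q^4 - 4*q^3 - 6*q^2 + 4*q + 5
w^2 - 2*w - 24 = (w - 6)*(w + 4)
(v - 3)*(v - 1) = v^2 - 4*v + 3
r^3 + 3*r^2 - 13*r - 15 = (r - 3)*(r + 1)*(r + 5)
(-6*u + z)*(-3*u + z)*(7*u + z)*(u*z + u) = 126*u^4*z + 126*u^4 - 45*u^3*z^2 - 45*u^3*z - 2*u^2*z^3 - 2*u^2*z^2 + u*z^4 + u*z^3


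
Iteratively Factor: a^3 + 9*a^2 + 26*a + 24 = (a + 4)*(a^2 + 5*a + 6) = (a + 3)*(a + 4)*(a + 2)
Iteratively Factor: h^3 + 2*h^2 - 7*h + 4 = (h - 1)*(h^2 + 3*h - 4) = (h - 1)^2*(h + 4)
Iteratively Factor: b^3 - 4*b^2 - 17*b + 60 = (b - 5)*(b^2 + b - 12) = (b - 5)*(b + 4)*(b - 3)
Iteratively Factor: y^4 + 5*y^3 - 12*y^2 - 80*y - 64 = (y + 4)*(y^3 + y^2 - 16*y - 16) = (y + 1)*(y + 4)*(y^2 - 16) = (y - 4)*(y + 1)*(y + 4)*(y + 4)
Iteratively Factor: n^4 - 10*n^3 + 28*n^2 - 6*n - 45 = (n - 3)*(n^3 - 7*n^2 + 7*n + 15) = (n - 5)*(n - 3)*(n^2 - 2*n - 3) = (n - 5)*(n - 3)*(n + 1)*(n - 3)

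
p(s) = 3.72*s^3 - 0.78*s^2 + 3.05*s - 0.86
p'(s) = 11.16*s^2 - 1.56*s + 3.05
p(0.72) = 2.32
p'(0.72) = 7.71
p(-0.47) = -2.85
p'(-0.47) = 6.25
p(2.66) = 71.75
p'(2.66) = 77.86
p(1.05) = 5.79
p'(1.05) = 13.72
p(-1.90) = -34.99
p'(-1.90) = 46.30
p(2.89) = 91.23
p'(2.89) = 91.75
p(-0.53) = -3.25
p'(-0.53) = 7.01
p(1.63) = 18.15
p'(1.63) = 30.16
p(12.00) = 6351.58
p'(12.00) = 1591.37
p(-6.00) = -850.76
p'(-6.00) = 414.17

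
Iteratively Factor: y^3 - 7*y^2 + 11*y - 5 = (y - 1)*(y^2 - 6*y + 5) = (y - 5)*(y - 1)*(y - 1)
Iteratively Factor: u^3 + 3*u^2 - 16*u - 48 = (u + 4)*(u^2 - u - 12) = (u - 4)*(u + 4)*(u + 3)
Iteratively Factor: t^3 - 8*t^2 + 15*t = (t - 5)*(t^2 - 3*t) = (t - 5)*(t - 3)*(t)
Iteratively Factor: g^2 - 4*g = (g - 4)*(g)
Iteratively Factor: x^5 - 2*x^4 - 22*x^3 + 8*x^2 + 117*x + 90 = (x - 3)*(x^4 + x^3 - 19*x^2 - 49*x - 30) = (x - 3)*(x + 1)*(x^3 - 19*x - 30) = (x - 3)*(x + 1)*(x + 2)*(x^2 - 2*x - 15) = (x - 5)*(x - 3)*(x + 1)*(x + 2)*(x + 3)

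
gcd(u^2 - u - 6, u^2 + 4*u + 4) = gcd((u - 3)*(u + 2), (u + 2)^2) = u + 2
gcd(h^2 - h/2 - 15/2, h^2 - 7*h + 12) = h - 3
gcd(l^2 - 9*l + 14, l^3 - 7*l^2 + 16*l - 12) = l - 2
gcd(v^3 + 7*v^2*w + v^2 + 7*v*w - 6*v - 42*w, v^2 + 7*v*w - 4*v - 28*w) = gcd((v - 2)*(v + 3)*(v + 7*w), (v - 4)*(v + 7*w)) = v + 7*w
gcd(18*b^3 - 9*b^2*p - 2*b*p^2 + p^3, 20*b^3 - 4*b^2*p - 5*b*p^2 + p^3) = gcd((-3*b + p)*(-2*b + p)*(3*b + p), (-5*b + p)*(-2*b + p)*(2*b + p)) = -2*b + p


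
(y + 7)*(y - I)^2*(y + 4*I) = y^4 + 7*y^3 + 2*I*y^3 + 7*y^2 + 14*I*y^2 + 49*y - 4*I*y - 28*I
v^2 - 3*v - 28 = (v - 7)*(v + 4)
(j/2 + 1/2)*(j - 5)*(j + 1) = j^3/2 - 3*j^2/2 - 9*j/2 - 5/2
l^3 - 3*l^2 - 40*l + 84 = (l - 7)*(l - 2)*(l + 6)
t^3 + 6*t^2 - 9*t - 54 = (t - 3)*(t + 3)*(t + 6)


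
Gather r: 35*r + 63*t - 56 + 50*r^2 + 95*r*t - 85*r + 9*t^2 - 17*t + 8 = 50*r^2 + r*(95*t - 50) + 9*t^2 + 46*t - 48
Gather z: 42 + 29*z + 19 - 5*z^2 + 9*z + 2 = -5*z^2 + 38*z + 63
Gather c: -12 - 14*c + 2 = -14*c - 10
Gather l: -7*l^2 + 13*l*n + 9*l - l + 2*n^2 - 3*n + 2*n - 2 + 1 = -7*l^2 + l*(13*n + 8) + 2*n^2 - n - 1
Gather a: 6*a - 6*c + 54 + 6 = 6*a - 6*c + 60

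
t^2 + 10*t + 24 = (t + 4)*(t + 6)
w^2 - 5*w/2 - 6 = (w - 4)*(w + 3/2)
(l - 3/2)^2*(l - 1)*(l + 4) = l^4 - 43*l^2/4 + 75*l/4 - 9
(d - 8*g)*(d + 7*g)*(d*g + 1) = d^3*g - d^2*g^2 + d^2 - 56*d*g^3 - d*g - 56*g^2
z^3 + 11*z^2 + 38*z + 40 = (z + 2)*(z + 4)*(z + 5)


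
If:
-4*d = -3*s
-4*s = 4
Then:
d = -3/4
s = -1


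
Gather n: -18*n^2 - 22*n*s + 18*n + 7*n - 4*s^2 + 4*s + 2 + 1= -18*n^2 + n*(25 - 22*s) - 4*s^2 + 4*s + 3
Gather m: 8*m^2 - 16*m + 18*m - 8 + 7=8*m^2 + 2*m - 1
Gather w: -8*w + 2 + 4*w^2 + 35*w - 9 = 4*w^2 + 27*w - 7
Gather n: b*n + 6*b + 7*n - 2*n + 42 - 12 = 6*b + n*(b + 5) + 30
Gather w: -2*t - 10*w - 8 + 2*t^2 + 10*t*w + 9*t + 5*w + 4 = 2*t^2 + 7*t + w*(10*t - 5) - 4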